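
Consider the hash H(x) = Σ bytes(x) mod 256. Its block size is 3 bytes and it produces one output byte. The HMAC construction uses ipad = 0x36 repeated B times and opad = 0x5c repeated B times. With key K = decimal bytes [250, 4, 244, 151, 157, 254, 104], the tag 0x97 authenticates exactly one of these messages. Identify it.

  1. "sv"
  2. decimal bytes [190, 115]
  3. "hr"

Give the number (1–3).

Key decimal bytes [250, 4, 244, 151, 157, 254, 104] = fa 04 f4 97 9d fe 68 is 7 bytes > B = 3, so hash it first: H(key) = 8c, then zero-pad to 3 bytes: K' = 8c 00 00.
K' ⊕ ipad = ba 36 36; K' ⊕ opad = d0 5c 5c.
m1: inner = H(ba 36 36 73 76) = 0f; tag = H(d0 5c 5c 0f) = 97 ← matches
m2: inner = H(ba 36 36 be 73) = 57; tag = H(d0 5c 5c 57) = df
m3: inner = H(ba 36 36 68 72) = 00; tag = H(d0 5c 5c 00) = 88

1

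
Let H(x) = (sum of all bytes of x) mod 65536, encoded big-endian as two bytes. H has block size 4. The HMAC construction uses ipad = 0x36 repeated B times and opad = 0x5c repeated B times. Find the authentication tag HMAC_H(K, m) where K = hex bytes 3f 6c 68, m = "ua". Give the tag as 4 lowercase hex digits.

Key hex bytes 3f 6c 68 is 3 bytes ≤ B = 4; zero-pad to 4 bytes: K' = 3f 6c 68 00.
K' ⊕ ipad = 09 5a 5e 36.  K' ⊕ opad = 63 30 34 5c.
Inner input = (K'⊕ipad) ∥ m = 09 5a 5e 36 ∥ 75 61.
Inner hash: sum = 9+90+94+54+117+97 = 461 → 01 cd.
Outer input = (K'⊕opad) ∥ inner = 63 30 34 5c ∥ 01 cd.
Outer hash (tag): sum = 99+48+52+92+1+205 = 497 → 01 f1.

01f1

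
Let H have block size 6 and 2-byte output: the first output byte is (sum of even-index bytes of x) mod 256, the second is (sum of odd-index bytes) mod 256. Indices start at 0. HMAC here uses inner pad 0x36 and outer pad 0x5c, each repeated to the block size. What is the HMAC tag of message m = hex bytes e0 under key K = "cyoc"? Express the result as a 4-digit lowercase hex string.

929a

Key "cyoc" = 63 79 6f 63 is 4 bytes ≤ B = 6; zero-pad to 6 bytes: K' = 63 79 6f 63 00 00.
K' ⊕ ipad = 55 4f 59 55 36 36.  K' ⊕ opad = 3f 25 33 3f 5c 5c.
Inner input = (K'⊕ipad) ∥ m = 55 4f 59 55 36 36 ∥ e0.
Inner hash: even-index sum = 452 mod 256 = 196; odd-index sum = 218 mod 256 = 218 → c4 da.
Outer input = (K'⊕opad) ∥ inner = 3f 25 33 3f 5c 5c ∥ c4 da.
Outer hash (tag): even-index sum = 402 mod 256 = 146; odd-index sum = 410 mod 256 = 154 → 92 9a.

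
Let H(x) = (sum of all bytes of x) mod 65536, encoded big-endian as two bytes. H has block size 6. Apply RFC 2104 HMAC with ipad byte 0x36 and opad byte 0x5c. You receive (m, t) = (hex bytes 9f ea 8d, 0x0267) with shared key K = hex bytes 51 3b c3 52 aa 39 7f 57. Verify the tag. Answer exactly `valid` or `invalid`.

valid

Key hex bytes 51 3b c3 52 aa 39 7f 57 is 8 bytes > B = 6, so hash it first: H(key) = 03 5a, then zero-pad to 6 bytes: K' = 03 5a 00 00 00 00.
K' ⊕ ipad = 35 6c 36 36 36 36; K' ⊕ opad = 5f 06 5c 5c 5c 5c.
Inner hash: sum = 53+108+54+54+54+54+159+234+141 = 911 → 03 8f.
Outer hash (recomputed tag): sum = 95+6+92+92+92+92+3+143 = 615 → 02 67.
Recomputed tag = 0267; claimed = 0267 → match.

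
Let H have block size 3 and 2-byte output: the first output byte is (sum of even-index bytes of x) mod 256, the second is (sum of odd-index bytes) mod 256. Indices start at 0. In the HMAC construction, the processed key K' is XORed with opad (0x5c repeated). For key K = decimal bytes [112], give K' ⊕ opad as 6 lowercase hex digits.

Key decimal bytes [112] = 70 is 1 byte ≤ B = 3; zero-pad to 3 bytes: K' = 70 00 00.
XOR each byte with 0x5c: 70⊕5c=2c, 00⊕5c=5c, 00⊕5c=5c.

2c5c5c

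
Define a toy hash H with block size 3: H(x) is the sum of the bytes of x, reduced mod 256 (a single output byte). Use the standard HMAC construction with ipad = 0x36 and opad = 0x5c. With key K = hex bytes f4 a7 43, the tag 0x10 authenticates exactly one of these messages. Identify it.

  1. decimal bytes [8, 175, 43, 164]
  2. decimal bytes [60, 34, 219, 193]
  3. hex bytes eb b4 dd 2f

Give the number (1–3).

1

Key hex bytes f4 a7 43 is exactly B = 3 bytes: K' = f4 a7 43.
K' ⊕ ipad = c2 91 75; K' ⊕ opad = a8 fb 1f.
m1: inner = H(c2 91 75 08 af 2b a4) = 4e; tag = H(a8 fb 1f 4e) = 10 ← matches
m2: inner = H(c2 91 75 3c 22 db c1) = c2; tag = H(a8 fb 1f c2) = 84
m3: inner = H(c2 91 75 eb b4 dd 2f) = 73; tag = H(a8 fb 1f 73) = 35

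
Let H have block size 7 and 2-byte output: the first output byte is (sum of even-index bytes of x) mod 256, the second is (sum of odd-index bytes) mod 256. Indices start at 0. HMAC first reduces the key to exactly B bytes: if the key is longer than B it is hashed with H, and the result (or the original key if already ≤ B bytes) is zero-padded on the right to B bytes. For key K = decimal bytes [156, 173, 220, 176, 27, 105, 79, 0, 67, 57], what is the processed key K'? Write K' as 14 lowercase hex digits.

25ff0000000000

|K| = 10 > B = 7, so first hash the key.
H(K): even-index sum = 549 mod 256 = 37; odd-index sum = 511 mod 256 = 255 → 25 ff.
Zero-pad H(K) = 25 ff to 7 bytes: K' = 25 ff 00 00 00 00 00.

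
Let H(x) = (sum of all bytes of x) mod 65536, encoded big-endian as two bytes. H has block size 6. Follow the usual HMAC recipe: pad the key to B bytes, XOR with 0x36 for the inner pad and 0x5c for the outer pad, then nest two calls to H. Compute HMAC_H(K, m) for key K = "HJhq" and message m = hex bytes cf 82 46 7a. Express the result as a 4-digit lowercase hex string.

0163

Key "HJhq" = 48 4a 68 71 is 4 bytes ≤ B = 6; zero-pad to 6 bytes: K' = 48 4a 68 71 00 00.
K' ⊕ ipad = 7e 7c 5e 47 36 36.  K' ⊕ opad = 14 16 34 2d 5c 5c.
Inner input = (K'⊕ipad) ∥ m = 7e 7c 5e 47 36 36 ∥ cf 82 46 7a.
Inner hash: sum = 126+124+94+71+54+54+207+130+70+122 = 1052 → 04 1c.
Outer input = (K'⊕opad) ∥ inner = 14 16 34 2d 5c 5c ∥ 04 1c.
Outer hash (tag): sum = 20+22+52+45+92+92+4+28 = 355 → 01 63.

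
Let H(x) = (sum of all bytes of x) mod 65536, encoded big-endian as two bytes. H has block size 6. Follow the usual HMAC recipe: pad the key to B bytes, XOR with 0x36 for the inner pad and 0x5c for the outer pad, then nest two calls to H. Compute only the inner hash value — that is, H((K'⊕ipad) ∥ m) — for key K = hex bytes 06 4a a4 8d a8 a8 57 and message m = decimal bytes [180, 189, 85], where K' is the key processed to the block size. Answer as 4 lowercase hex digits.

Key hex bytes 06 4a a4 8d a8 a8 57 is 7 bytes > B = 6, so hash it first: H(key) = 03 28, then zero-pad to 6 bytes: K' = 03 28 00 00 00 00.
K' ⊕ ipad = 35 1e 36 36 36 36.
Inner input = 35 1e 36 36 36 36 ∥ b4 bd 55.
Inner hash: sum = 53+30+54+54+54+54+180+189+85 = 753 → 02 f1.

02f1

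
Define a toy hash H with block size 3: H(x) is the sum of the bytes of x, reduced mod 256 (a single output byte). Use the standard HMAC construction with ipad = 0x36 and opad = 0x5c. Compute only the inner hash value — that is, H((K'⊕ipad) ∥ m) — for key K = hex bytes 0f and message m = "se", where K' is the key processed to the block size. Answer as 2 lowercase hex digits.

7d

Key hex bytes 0f is 1 byte ≤ B = 3; zero-pad to 3 bytes: K' = 0f 00 00.
K' ⊕ ipad = 39 36 36.
Inner input = 39 36 36 ∥ 73 65.
Inner hash: sum = 57+54+54+115+101 = 381; mod 256 = 125 → 7d.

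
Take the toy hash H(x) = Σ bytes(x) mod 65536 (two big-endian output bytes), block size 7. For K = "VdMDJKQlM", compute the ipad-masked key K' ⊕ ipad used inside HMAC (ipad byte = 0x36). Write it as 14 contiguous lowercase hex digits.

34dc3636363636

Key "VdMDJKQlM" = 56 64 4d 44 4a 4b 51 6c 4d is 9 bytes > B = 7, so hash it first: H(key) = 02 ea, then zero-pad to 7 bytes: K' = 02 ea 00 00 00 00 00.
XOR each byte with 0x36: 02⊕36=34, ea⊕36=dc, 00⊕36=36, 00⊕36=36, 00⊕36=36, 00⊕36=36, 00⊕36=36.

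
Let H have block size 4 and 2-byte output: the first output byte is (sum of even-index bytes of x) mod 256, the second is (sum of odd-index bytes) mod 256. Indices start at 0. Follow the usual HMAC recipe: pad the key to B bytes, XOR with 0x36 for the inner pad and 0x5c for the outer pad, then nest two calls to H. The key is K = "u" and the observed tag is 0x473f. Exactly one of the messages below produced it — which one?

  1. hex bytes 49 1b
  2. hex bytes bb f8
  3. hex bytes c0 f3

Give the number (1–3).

1

Key "u" = 75 is 1 byte ≤ B = 4; zero-pad to 4 bytes: K' = 75 00 00 00.
K' ⊕ ipad = 43 36 36 36; K' ⊕ opad = 29 5c 5c 5c.
m1: inner = H(43 36 36 36 49 1b) = c2 87; tag = H(29 5c 5c 5c c2 87) = 473f ← matches
m2: inner = H(43 36 36 36 bb f8) = 34 64; tag = H(29 5c 5c 5c 34 64) = b91c
m3: inner = H(43 36 36 36 c0 f3) = 39 5f; tag = H(29 5c 5c 5c 39 5f) = be17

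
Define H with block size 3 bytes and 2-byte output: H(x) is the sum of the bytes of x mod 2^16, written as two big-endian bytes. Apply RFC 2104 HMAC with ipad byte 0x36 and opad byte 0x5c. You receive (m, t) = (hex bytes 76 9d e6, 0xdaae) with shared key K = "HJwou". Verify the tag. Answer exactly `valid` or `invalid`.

Key "HJwou" = 48 4a 77 6f 75 is 5 bytes > B = 3, so hash it first: H(key) = 01 ed, then zero-pad to 3 bytes: K' = 01 ed 00.
K' ⊕ ipad = 37 db 36; K' ⊕ opad = 5d b1 5c.
Inner hash: sum = 55+219+54+118+157+230 = 833 → 03 41.
Outer hash (recomputed tag): sum = 93+177+92+3+65 = 430 → 01 ae.
Recomputed tag = 01ae; claimed = daae → mismatch.

invalid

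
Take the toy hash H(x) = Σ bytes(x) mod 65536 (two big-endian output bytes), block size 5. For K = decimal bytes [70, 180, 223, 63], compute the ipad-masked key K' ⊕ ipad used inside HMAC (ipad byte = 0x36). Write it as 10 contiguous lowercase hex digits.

7082e90936

Key decimal bytes [70, 180, 223, 63] = 46 b4 df 3f is 4 bytes ≤ B = 5; zero-pad to 5 bytes: K' = 46 b4 df 3f 00.
XOR each byte with 0x36: 46⊕36=70, b4⊕36=82, df⊕36=e9, 3f⊕36=09, 00⊕36=36.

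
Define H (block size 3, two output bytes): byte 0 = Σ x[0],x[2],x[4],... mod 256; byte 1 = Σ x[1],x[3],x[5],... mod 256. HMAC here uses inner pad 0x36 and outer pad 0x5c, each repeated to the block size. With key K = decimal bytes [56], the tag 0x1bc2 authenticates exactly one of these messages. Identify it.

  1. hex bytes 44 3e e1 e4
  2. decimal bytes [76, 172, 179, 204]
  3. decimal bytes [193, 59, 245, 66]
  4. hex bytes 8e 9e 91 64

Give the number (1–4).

1

Key decimal bytes [56] = 38 is 1 byte ≤ B = 3; zero-pad to 3 bytes: K' = 38 00 00.
K' ⊕ ipad = 0e 36 36; K' ⊕ opad = 64 5c 5c.
m1: inner = H(0e 36 36 44 3e e1 e4) = 66 5b; tag = H(64 5c 5c 66 5b) = 1bc2 ← matches
m2: inner = H(0e 36 36 4c ac b3 cc) = bc 35; tag = H(64 5c 5c bc 35) = f518
m3: inner = H(0e 36 36 c1 3b f5 42) = c1 ec; tag = H(64 5c 5c c1 ec) = ac1d
m4: inner = H(0e 36 36 8e 9e 91 64) = 46 55; tag = H(64 5c 5c 46 55) = 15a2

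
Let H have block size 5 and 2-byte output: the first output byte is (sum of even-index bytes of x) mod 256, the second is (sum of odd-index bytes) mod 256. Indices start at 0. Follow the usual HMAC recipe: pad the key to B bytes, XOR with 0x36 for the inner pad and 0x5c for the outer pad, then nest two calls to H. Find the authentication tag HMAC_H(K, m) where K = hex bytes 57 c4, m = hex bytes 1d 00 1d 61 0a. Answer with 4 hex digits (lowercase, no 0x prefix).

Key hex bytes 57 c4 is 2 bytes ≤ B = 5; zero-pad to 5 bytes: K' = 57 c4 00 00 00.
K' ⊕ ipad = 61 f2 36 36 36.  K' ⊕ opad = 0b 98 5c 5c 5c.
Inner input = (K'⊕ipad) ∥ m = 61 f2 36 36 36 ∥ 1d 00 1d 61 0a.
Inner hash: even-index sum = 302 mod 256 = 46; odd-index sum = 364 mod 256 = 108 → 2e 6c.
Outer input = (K'⊕opad) ∥ inner = 0b 98 5c 5c 5c ∥ 2e 6c.
Outer hash (tag): even-index sum = 303 mod 256 = 47; odd-index sum = 290 mod 256 = 34 → 2f 22.

2f22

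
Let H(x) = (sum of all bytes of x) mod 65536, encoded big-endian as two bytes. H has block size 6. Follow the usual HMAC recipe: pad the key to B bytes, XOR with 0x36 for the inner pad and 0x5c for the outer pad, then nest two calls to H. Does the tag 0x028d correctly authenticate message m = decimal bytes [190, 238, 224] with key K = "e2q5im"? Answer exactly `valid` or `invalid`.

Key "e2q5im" = 65 32 71 35 69 6d is exactly B = 6 bytes: K' = 65 32 71 35 69 6d.
K' ⊕ ipad = 53 04 47 03 5f 5b; K' ⊕ opad = 39 6e 2d 69 35 31.
Inner hash: sum = 83+4+71+3+95+91+190+238+224 = 999 → 03 e7.
Outer hash (recomputed tag): sum = 57+110+45+105+53+49+3+231 = 653 → 02 8d.
Recomputed tag = 028d; claimed = 028d → match.

valid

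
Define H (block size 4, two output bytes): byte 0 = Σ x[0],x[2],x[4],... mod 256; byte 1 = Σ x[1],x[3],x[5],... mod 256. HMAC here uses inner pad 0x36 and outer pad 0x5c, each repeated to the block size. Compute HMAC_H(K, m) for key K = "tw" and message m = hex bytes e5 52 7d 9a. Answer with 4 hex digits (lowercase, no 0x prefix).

Key "tw" = 74 77 is 2 bytes ≤ B = 4; zero-pad to 4 bytes: K' = 74 77 00 00.
K' ⊕ ipad = 42 41 36 36.  K' ⊕ opad = 28 2b 5c 5c.
Inner input = (K'⊕ipad) ∥ m = 42 41 36 36 ∥ e5 52 7d 9a.
Inner hash: even-index sum = 474 mod 256 = 218; odd-index sum = 355 mod 256 = 99 → da 63.
Outer input = (K'⊕opad) ∥ inner = 28 2b 5c 5c ∥ da 63.
Outer hash (tag): even-index sum = 350 mod 256 = 94; odd-index sum = 234 mod 256 = 234 → 5e ea.

5eea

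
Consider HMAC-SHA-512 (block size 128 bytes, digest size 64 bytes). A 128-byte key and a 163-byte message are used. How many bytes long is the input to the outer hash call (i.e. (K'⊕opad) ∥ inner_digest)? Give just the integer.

Key is 128 ≤ 128 bytes, zero-padded: |K'| = 128.
Outer input = (K'⊕opad) ∥ H(inner) → 128 + 64 = 192 bytes.

192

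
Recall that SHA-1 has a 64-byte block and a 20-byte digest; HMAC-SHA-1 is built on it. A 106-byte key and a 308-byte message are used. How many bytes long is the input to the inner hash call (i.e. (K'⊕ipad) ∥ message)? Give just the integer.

Key is 106 > 64 bytes, so it is hashed to 20 bytes then zero-padded to 64: |K'| = 64.
Inner input = (K'⊕ipad) ∥ m → 64 + 308 = 372 bytes.

372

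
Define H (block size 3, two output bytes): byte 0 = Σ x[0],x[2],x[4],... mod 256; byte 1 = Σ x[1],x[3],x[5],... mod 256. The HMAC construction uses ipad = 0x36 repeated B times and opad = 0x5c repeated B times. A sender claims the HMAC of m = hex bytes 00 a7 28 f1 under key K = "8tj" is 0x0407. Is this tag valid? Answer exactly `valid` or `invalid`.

Key "8tj" = 38 74 6a is exactly B = 3 bytes: K' = 38 74 6a.
K' ⊕ ipad = 0e 42 5c; K' ⊕ opad = 64 28 36.
Inner hash: even-index sum = 514 mod 256 = 2; odd-index sum = 106 mod 256 = 106 → 02 6a.
Outer hash (recomputed tag): even-index sum = 260 mod 256 = 4; odd-index sum = 42 mod 256 = 42 → 04 2a.
Recomputed tag = 042a; claimed = 0407 → mismatch.

invalid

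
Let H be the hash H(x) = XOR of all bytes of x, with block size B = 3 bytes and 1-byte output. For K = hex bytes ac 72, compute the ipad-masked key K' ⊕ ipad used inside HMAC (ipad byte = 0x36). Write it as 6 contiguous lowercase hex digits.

Key hex bytes ac 72 is 2 bytes ≤ B = 3; zero-pad to 3 bytes: K' = ac 72 00.
XOR each byte with 0x36: ac⊕36=9a, 72⊕36=44, 00⊕36=36.

9a4436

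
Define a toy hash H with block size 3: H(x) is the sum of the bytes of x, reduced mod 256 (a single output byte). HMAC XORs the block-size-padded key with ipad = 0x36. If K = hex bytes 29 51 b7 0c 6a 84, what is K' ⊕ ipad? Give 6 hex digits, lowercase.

1d3636

Key hex bytes 29 51 b7 0c 6a 84 is 6 bytes > B = 3, so hash it first: H(key) = 2b, then zero-pad to 3 bytes: K' = 2b 00 00.
XOR each byte with 0x36: 2b⊕36=1d, 00⊕36=36, 00⊕36=36.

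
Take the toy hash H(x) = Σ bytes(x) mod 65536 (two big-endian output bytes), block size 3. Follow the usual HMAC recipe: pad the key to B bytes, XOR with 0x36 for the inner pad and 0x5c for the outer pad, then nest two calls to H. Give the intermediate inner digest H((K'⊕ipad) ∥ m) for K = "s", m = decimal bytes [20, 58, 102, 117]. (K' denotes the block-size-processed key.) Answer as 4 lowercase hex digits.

Key "s" = 73 is 1 byte ≤ B = 3; zero-pad to 3 bytes: K' = 73 00 00.
K' ⊕ ipad = 45 36 36.
Inner input = 45 36 36 ∥ 14 3a 66 75.
Inner hash: sum = 69+54+54+20+58+102+117 = 474 → 01 da.

01da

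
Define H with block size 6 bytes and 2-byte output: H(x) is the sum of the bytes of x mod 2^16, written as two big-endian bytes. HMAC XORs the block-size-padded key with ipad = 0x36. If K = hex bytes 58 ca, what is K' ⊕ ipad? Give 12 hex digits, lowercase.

6efc36363636

Key hex bytes 58 ca is 2 bytes ≤ B = 6; zero-pad to 6 bytes: K' = 58 ca 00 00 00 00.
XOR each byte with 0x36: 58⊕36=6e, ca⊕36=fc, 00⊕36=36, 00⊕36=36, 00⊕36=36, 00⊕36=36.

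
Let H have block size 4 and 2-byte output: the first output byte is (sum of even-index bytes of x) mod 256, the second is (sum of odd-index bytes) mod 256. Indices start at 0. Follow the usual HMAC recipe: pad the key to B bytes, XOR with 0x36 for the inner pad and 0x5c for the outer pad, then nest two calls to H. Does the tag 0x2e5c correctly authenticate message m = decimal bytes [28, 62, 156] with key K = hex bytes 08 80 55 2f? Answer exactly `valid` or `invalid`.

Key hex bytes 08 80 55 2f is exactly B = 4 bytes: K' = 08 80 55 2f.
K' ⊕ ipad = 3e b6 63 19; K' ⊕ opad = 54 dc 09 73.
Inner hash: even-index sum = 345 mod 256 = 89; odd-index sum = 269 mod 256 = 13 → 59 0d.
Outer hash (recomputed tag): even-index sum = 182 mod 256 = 182; odd-index sum = 348 mod 256 = 92 → b6 5c.
Recomputed tag = b65c; claimed = 2e5c → mismatch.

invalid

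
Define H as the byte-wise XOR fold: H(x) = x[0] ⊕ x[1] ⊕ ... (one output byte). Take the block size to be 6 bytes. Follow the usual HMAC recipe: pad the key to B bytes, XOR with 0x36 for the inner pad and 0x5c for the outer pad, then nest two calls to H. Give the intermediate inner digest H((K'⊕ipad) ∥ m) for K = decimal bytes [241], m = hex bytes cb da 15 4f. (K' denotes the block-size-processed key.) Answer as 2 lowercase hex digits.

Key decimal bytes [241] = f1 is 1 byte ≤ B = 6; zero-pad to 6 bytes: K' = f1 00 00 00 00 00.
K' ⊕ ipad = c7 36 36 36 36 36.
Inner input = c7 36 36 36 36 36 ∥ cb da 15 4f.
Inner hash: XOR c7⊕36⊕36⊕36⊕36⊕36⊕cb⊕da⊕15⊕4f = ba.

ba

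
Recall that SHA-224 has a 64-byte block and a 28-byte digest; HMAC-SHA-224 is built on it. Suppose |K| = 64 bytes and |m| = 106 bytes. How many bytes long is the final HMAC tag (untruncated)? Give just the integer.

The tag is one SHA-224 digest: 28 bytes.

28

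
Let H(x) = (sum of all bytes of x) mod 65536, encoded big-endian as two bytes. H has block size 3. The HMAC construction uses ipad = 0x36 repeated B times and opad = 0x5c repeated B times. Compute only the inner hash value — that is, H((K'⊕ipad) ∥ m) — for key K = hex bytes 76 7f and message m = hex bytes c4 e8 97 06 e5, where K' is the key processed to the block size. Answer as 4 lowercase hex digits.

03ed

Key hex bytes 76 7f is 2 bytes ≤ B = 3; zero-pad to 3 bytes: K' = 76 7f 00.
K' ⊕ ipad = 40 49 36.
Inner input = 40 49 36 ∥ c4 e8 97 06 e5.
Inner hash: sum = 64+73+54+196+232+151+6+229 = 1005 → 03 ed.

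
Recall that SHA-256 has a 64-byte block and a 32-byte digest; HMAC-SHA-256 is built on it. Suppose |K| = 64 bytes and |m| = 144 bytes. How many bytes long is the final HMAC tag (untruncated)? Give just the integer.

32

The tag is one SHA-256 digest: 32 bytes.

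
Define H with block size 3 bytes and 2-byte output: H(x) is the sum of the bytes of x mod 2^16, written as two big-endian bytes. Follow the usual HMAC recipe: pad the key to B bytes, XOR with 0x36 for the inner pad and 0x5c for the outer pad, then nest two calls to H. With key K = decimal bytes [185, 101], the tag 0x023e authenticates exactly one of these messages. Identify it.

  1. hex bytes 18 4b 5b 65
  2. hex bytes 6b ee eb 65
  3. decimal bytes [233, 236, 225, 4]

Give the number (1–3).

2

Key decimal bytes [185, 101] = b9 65 is 2 bytes ≤ B = 3; zero-pad to 3 bytes: K' = b9 65 00.
K' ⊕ ipad = 8f 53 36; K' ⊕ opad = e5 39 5c.
m1: inner = H(8f 53 36 18 4b 5b 65) = 02 3b; tag = H(e5 39 5c 02 3b) = 01b7
m2: inner = H(8f 53 36 6b ee eb 65) = 03 c1; tag = H(e5 39 5c 03 c1) = 023e ← matches
m3: inner = H(8f 53 36 e9 ec e1 04) = 03 d2; tag = H(e5 39 5c 03 d2) = 024f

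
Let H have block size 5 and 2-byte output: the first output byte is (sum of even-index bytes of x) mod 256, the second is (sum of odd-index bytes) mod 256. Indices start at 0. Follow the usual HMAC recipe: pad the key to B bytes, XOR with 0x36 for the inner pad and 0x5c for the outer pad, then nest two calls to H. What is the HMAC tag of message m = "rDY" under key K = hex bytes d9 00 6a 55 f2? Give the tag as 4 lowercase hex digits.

cdb8

Key hex bytes d9 00 6a 55 f2 is exactly B = 5 bytes: K' = d9 00 6a 55 f2.
K' ⊕ ipad = ef 36 5c 63 c4.  K' ⊕ opad = 85 5c 36 09 ae.
Inner input = (K'⊕ipad) ∥ m = ef 36 5c 63 c4 ∥ 72 44 59.
Inner hash: even-index sum = 595 mod 256 = 83; odd-index sum = 356 mod 256 = 100 → 53 64.
Outer input = (K'⊕opad) ∥ inner = 85 5c 36 09 ae ∥ 53 64.
Outer hash (tag): even-index sum = 461 mod 256 = 205; odd-index sum = 184 mod 256 = 184 → cd b8.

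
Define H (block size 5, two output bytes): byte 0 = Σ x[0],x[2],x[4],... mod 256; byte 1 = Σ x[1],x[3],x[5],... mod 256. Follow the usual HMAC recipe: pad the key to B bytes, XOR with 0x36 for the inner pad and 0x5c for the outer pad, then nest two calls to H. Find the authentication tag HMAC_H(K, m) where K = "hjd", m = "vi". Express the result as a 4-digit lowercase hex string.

Key "hjd" = 68 6a 64 is 3 bytes ≤ B = 5; zero-pad to 5 bytes: K' = 68 6a 64 00 00.
K' ⊕ ipad = 5e 5c 52 36 36.  K' ⊕ opad = 34 36 38 5c 5c.
Inner input = (K'⊕ipad) ∥ m = 5e 5c 52 36 36 ∥ 76 69.
Inner hash: even-index sum = 335 mod 256 = 79; odd-index sum = 264 mod 256 = 8 → 4f 08.
Outer input = (K'⊕opad) ∥ inner = 34 36 38 5c 5c ∥ 4f 08.
Outer hash (tag): even-index sum = 208 mod 256 = 208; odd-index sum = 225 mod 256 = 225 → d0 e1.

d0e1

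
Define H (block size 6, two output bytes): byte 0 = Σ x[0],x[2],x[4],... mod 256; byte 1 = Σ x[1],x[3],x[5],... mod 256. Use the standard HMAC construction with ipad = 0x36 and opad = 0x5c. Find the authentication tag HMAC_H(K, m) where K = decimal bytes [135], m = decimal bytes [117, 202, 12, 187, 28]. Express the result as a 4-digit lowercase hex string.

Key decimal bytes [135] = 87 is 1 byte ≤ B = 6; zero-pad to 6 bytes: K' = 87 00 00 00 00 00.
K' ⊕ ipad = b1 36 36 36 36 36.  K' ⊕ opad = db 5c 5c 5c 5c 5c.
Inner input = (K'⊕ipad) ∥ m = b1 36 36 36 36 36 ∥ 75 ca 0c bb 1c.
Inner hash: even-index sum = 442 mod 256 = 186; odd-index sum = 551 mod 256 = 39 → ba 27.
Outer input = (K'⊕opad) ∥ inner = db 5c 5c 5c 5c 5c ∥ ba 27.
Outer hash (tag): even-index sum = 589 mod 256 = 77; odd-index sum = 315 mod 256 = 59 → 4d 3b.

4d3b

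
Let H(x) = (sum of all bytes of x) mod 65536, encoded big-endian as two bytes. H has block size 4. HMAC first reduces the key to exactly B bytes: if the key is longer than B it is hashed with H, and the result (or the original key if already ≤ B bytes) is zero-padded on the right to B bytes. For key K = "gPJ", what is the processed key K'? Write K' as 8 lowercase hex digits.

Key "gPJ" = 67 50 4a is 3 bytes ≤ B = 4; zero-pad to 4 bytes: K' = 67 50 4a 00.

67504a00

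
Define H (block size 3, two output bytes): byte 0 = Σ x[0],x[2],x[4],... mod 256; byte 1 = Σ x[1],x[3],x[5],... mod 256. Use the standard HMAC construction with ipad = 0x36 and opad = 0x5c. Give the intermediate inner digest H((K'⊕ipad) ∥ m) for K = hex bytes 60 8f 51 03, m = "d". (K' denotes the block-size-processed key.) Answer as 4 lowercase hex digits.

Key hex bytes 60 8f 51 03 is 4 bytes > B = 3, so hash it first: H(key) = b1 92, then zero-pad to 3 bytes: K' = b1 92 00.
K' ⊕ ipad = 87 a4 36.
Inner input = 87 a4 36 ∥ 64.
Inner hash: even-index sum = 189 mod 256 = 189; odd-index sum = 264 mod 256 = 8 → bd 08.

bd08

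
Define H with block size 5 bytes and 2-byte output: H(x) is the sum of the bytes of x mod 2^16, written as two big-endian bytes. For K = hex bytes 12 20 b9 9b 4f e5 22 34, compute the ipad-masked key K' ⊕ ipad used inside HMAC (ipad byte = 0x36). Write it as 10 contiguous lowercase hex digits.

Key hex bytes 12 20 b9 9b 4f e5 22 34 is 8 bytes > B = 5, so hash it first: H(key) = 03 10, then zero-pad to 5 bytes: K' = 03 10 00 00 00.
XOR each byte with 0x36: 03⊕36=35, 10⊕36=26, 00⊕36=36, 00⊕36=36, 00⊕36=36.

3526363636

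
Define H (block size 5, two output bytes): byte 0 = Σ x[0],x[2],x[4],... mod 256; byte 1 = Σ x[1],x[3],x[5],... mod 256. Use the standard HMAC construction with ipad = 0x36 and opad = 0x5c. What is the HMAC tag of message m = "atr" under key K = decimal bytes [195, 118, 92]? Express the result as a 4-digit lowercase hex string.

Key decimal bytes [195, 118, 92] = c3 76 5c is 3 bytes ≤ B = 5; zero-pad to 5 bytes: K' = c3 76 5c 00 00.
K' ⊕ ipad = f5 40 6a 36 36.  K' ⊕ opad = 9f 2a 00 5c 5c.
Inner input = (K'⊕ipad) ∥ m = f5 40 6a 36 36 ∥ 61 74 72.
Inner hash: even-index sum = 521 mod 256 = 9; odd-index sum = 329 mod 256 = 73 → 09 49.
Outer input = (K'⊕opad) ∥ inner = 9f 2a 00 5c 5c ∥ 09 49.
Outer hash (tag): even-index sum = 324 mod 256 = 68; odd-index sum = 143 mod 256 = 143 → 44 8f.

448f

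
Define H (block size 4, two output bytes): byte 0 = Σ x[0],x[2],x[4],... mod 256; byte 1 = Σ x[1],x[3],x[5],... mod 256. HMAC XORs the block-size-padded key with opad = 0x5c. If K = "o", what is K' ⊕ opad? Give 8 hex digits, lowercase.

335c5c5c

Key "o" = 6f is 1 byte ≤ B = 4; zero-pad to 4 bytes: K' = 6f 00 00 00.
XOR each byte with 0x5c: 6f⊕5c=33, 00⊕5c=5c, 00⊕5c=5c, 00⊕5c=5c.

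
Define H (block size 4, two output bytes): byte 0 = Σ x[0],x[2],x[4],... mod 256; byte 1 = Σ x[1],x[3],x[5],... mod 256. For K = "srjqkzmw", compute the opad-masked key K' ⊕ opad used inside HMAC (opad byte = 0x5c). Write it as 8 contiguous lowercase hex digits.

e9885c5c

Key "srjqkzmw" = 73 72 6a 71 6b 7a 6d 77 is 8 bytes > B = 4, so hash it first: H(key) = b5 d4, then zero-pad to 4 bytes: K' = b5 d4 00 00.
XOR each byte with 0x5c: b5⊕5c=e9, d4⊕5c=88, 00⊕5c=5c, 00⊕5c=5c.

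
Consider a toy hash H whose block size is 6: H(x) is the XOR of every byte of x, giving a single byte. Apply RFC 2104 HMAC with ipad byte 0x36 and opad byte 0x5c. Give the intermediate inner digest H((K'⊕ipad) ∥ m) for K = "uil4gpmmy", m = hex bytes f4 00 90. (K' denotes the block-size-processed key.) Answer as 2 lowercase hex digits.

Key "uil4gpmmy" = 75 69 6c 34 67 70 6d 6d 79 is 9 bytes > B = 6, so hash it first: H(key) = 2a, then zero-pad to 6 bytes: K' = 2a 00 00 00 00 00.
K' ⊕ ipad = 1c 36 36 36 36 36.
Inner input = 1c 36 36 36 36 36 ∥ f4 00 90.
Inner hash: XOR 1c⊕36⊕36⊕36⊕36⊕36⊕f4⊕00⊕90 = 4e.

4e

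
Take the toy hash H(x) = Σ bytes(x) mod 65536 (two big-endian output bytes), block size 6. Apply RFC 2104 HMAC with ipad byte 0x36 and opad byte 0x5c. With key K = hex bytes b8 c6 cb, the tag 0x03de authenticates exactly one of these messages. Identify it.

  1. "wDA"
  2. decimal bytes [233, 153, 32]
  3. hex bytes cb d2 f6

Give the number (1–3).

3

Key hex bytes b8 c6 cb is 3 bytes ≤ B = 6; zero-pad to 6 bytes: K' = b8 c6 cb 00 00 00.
K' ⊕ ipad = 8e f0 fd 36 36 36; K' ⊕ opad = e4 9a 97 5c 5c 5c.
m1: inner = H(8e f0 fd 36 36 36 77 44 41) = 04 19; tag = H(e4 9a 97 5c 5c 5c 04 19) = 0346
m2: inner = H(8e f0 fd 36 36 36 e9 99 20) = 04 bf; tag = H(e4 9a 97 5c 5c 5c 04 bf) = 03ec
m3: inner = H(8e f0 fd 36 36 36 cb d2 f6) = 05 b0; tag = H(e4 9a 97 5c 5c 5c 05 b0) = 03de ← matches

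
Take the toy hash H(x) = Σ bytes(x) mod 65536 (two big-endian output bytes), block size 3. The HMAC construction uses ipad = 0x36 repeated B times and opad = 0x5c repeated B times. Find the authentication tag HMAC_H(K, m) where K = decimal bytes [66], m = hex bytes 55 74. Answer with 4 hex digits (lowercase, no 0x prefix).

Key decimal bytes [66] = 42 is 1 byte ≤ B = 3; zero-pad to 3 bytes: K' = 42 00 00.
K' ⊕ ipad = 74 36 36.  K' ⊕ opad = 1e 5c 5c.
Inner input = (K'⊕ipad) ∥ m = 74 36 36 ∥ 55 74.
Inner hash: sum = 116+54+54+85+116 = 425 → 01 a9.
Outer input = (K'⊕opad) ∥ inner = 1e 5c 5c ∥ 01 a9.
Outer hash (tag): sum = 30+92+92+1+169 = 384 → 01 80.

0180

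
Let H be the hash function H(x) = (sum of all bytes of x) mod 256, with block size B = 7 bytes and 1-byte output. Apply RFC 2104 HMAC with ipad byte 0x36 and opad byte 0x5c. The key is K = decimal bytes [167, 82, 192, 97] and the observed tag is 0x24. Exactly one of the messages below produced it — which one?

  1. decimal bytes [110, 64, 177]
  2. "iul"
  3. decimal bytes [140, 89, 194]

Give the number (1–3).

Key decimal bytes [167, 82, 192, 97] = a7 52 c0 61 is 4 bytes ≤ B = 7; zero-pad to 7 bytes: K' = a7 52 c0 61 00 00 00.
K' ⊕ ipad = 91 64 f6 57 36 36 36; K' ⊕ opad = fb 0e 9c 3d 5c 5c 5c.
m1: inner = H(91 64 f6 57 36 36 36 6e 40 b1) = 43; tag = H(fb 0e 9c 3d 5c 5c 5c 43) = 39
m2: inner = H(91 64 f6 57 36 36 36 69 75 6c) = 2e; tag = H(fb 0e 9c 3d 5c 5c 5c 2e) = 24 ← matches
m3: inner = H(91 64 f6 57 36 36 36 8c 59 c2) = 8b; tag = H(fb 0e 9c 3d 5c 5c 5c 8b) = 81

2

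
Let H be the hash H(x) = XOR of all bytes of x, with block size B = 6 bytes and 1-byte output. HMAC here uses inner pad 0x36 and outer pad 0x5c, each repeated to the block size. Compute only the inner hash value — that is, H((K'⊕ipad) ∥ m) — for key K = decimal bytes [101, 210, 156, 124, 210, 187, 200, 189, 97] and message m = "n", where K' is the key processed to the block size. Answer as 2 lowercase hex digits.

Key decimal bytes [101, 210, 156, 124, 210, 187, 200, 189, 97] = 65 d2 9c 7c d2 bb c8 bd 61 is 9 bytes > B = 6, so hash it first: H(key) = 2a, then zero-pad to 6 bytes: K' = 2a 00 00 00 00 00.
K' ⊕ ipad = 1c 36 36 36 36 36.
Inner input = 1c 36 36 36 36 36 ∥ 6e.
Inner hash: XOR 1c⊕36⊕36⊕36⊕36⊕36⊕6e = 44.

44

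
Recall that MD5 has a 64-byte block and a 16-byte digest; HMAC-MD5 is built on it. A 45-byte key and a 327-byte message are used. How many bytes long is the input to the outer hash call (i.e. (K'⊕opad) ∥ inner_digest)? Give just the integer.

80

Key is 45 ≤ 64 bytes, zero-padded: |K'| = 64.
Outer input = (K'⊕opad) ∥ H(inner) → 64 + 16 = 80 bytes.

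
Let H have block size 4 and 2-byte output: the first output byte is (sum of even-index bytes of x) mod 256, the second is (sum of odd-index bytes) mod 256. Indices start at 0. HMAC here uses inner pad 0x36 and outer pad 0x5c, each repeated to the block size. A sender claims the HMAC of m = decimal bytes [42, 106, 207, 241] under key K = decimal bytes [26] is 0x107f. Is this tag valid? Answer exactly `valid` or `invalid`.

Key decimal bytes [26] = 1a is 1 byte ≤ B = 4; zero-pad to 4 bytes: K' = 1a 00 00 00.
K' ⊕ ipad = 2c 36 36 36; K' ⊕ opad = 46 5c 5c 5c.
Inner hash: even-index sum = 347 mod 256 = 91; odd-index sum = 455 mod 256 = 199 → 5b c7.
Outer hash (recomputed tag): even-index sum = 253 mod 256 = 253; odd-index sum = 383 mod 256 = 127 → fd 7f.
Recomputed tag = fd7f; claimed = 107f → mismatch.

invalid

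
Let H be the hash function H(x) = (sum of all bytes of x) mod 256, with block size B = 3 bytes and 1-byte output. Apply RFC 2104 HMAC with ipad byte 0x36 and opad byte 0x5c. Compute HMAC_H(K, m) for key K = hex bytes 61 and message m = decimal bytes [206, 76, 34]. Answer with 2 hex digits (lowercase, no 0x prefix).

Key hex bytes 61 is 1 byte ≤ B = 3; zero-pad to 3 bytes: K' = 61 00 00.
K' ⊕ ipad = 57 36 36.  K' ⊕ opad = 3d 5c 5c.
Inner input = (K'⊕ipad) ∥ m = 57 36 36 ∥ ce 4c 22.
Inner hash: sum = 87+54+54+206+76+34 = 511; mod 256 = 255 → ff.
Outer input = (K'⊕opad) ∥ inner = 3d 5c 5c ∥ ff.
Outer hash (tag): sum = 61+92+92+255 = 500; mod 256 = 244 → f4.

f4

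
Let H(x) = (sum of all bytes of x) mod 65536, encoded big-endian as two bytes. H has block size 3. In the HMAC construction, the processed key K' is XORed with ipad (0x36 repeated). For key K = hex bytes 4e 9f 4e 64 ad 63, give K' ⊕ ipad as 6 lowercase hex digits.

349936

Key hex bytes 4e 9f 4e 64 ad 63 is 6 bytes > B = 3, so hash it first: H(key) = 02 af, then zero-pad to 3 bytes: K' = 02 af 00.
XOR each byte with 0x36: 02⊕36=34, af⊕36=99, 00⊕36=36.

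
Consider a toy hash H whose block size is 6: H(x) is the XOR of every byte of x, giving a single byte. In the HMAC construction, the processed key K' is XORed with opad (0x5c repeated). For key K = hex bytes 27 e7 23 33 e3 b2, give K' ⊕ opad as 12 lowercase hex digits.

Key hex bytes 27 e7 23 33 e3 b2 is exactly B = 6 bytes: K' = 27 e7 23 33 e3 b2.
XOR each byte with 0x5c: 27⊕5c=7b, e7⊕5c=bb, 23⊕5c=7f, 33⊕5c=6f, e3⊕5c=bf, b2⊕5c=ee.

7bbb7f6fbfee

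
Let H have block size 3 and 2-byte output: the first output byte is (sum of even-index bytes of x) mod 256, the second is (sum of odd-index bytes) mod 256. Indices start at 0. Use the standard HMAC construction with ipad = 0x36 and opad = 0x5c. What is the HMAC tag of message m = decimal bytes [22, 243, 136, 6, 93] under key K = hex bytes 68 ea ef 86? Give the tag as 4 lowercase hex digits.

Key hex bytes 68 ea ef 86 is 4 bytes > B = 3, so hash it first: H(key) = 57 70, then zero-pad to 3 bytes: K' = 57 70 00.
K' ⊕ ipad = 61 46 36.  K' ⊕ opad = 0b 2c 5c.
Inner input = (K'⊕ipad) ∥ m = 61 46 36 ∥ 16 f3 88 06 5d.
Inner hash: even-index sum = 400 mod 256 = 144; odd-index sum = 321 mod 256 = 65 → 90 41.
Outer input = (K'⊕opad) ∥ inner = 0b 2c 5c ∥ 90 41.
Outer hash (tag): even-index sum = 168 mod 256 = 168; odd-index sum = 188 mod 256 = 188 → a8 bc.

a8bc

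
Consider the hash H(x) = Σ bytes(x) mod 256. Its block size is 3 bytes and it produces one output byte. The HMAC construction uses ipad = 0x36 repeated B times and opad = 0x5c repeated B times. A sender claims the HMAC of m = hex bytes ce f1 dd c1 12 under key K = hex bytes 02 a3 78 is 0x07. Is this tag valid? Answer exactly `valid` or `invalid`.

valid

Key hex bytes 02 a3 78 is exactly B = 3 bytes: K' = 02 a3 78.
K' ⊕ ipad = 34 95 4e; K' ⊕ opad = 5e ff 24.
Inner hash: sum = 52+149+78+206+241+221+193+18 = 1158; mod 256 = 134 → 86.
Outer hash (recomputed tag): sum = 94+255+36+134 = 519; mod 256 = 7 → 07.
Recomputed tag = 07; claimed = 07 → match.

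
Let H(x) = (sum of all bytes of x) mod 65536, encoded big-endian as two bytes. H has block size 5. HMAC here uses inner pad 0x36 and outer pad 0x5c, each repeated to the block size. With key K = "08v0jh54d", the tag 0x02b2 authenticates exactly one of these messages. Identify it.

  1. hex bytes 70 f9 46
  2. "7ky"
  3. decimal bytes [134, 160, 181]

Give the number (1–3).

3

Key "08v0jh54d" = 30 38 76 30 6a 68 35 34 64 is 9 bytes > B = 5, so hash it first: H(key) = 02 ad, then zero-pad to 5 bytes: K' = 02 ad 00 00 00.
K' ⊕ ipad = 34 9b 36 36 36; K' ⊕ opad = 5e f1 5c 5c 5c.
m1: inner = H(34 9b 36 36 36 70 f9 46) = 03 20; tag = H(5e f1 5c 5c 5c 03 20) = 0286
m2: inner = H(34 9b 36 36 36 37 6b 79) = 02 8c; tag = H(5e f1 5c 5c 5c 02 8c) = 02f1
m3: inner = H(34 9b 36 36 36 86 a0 b5) = 03 4c; tag = H(5e f1 5c 5c 5c 03 4c) = 02b2 ← matches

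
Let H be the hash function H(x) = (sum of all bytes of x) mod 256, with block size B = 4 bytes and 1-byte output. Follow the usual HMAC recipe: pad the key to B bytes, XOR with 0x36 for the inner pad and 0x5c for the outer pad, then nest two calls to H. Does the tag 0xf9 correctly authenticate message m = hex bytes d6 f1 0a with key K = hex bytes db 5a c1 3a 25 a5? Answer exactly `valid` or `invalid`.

Key hex bytes db 5a c1 3a 25 a5 is 6 bytes > B = 4, so hash it first: H(key) = fa, then zero-pad to 4 bytes: K' = fa 00 00 00.
K' ⊕ ipad = cc 36 36 36; K' ⊕ opad = a6 5c 5c 5c.
Inner hash: sum = 204+54+54+54+214+241+10 = 831; mod 256 = 63 → 3f.
Outer hash (recomputed tag): sum = 166+92+92+92+63 = 505; mod 256 = 249 → f9.
Recomputed tag = f9; claimed = f9 → match.

valid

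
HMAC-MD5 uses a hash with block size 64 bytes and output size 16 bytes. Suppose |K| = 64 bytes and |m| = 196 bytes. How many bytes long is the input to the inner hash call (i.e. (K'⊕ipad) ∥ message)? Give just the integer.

260

Key is 64 ≤ 64 bytes, zero-padded: |K'| = 64.
Inner input = (K'⊕ipad) ∥ m → 64 + 196 = 260 bytes.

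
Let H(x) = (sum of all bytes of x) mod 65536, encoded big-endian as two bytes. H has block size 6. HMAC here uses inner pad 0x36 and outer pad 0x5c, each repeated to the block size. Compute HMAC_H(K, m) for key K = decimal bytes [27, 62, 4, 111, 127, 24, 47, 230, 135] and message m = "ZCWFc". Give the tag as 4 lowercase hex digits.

02e6

Key decimal bytes [27, 62, 4, 111, 127, 24, 47, 230, 135] = 1b 3e 04 6f 7f 18 2f e6 87 is 9 bytes > B = 6, so hash it first: H(key) = 02 ff, then zero-pad to 6 bytes: K' = 02 ff 00 00 00 00.
K' ⊕ ipad = 34 c9 36 36 36 36.  K' ⊕ opad = 5e a3 5c 5c 5c 5c.
Inner input = (K'⊕ipad) ∥ m = 34 c9 36 36 36 36 ∥ 5a 43 57 46 63.
Inner hash: sum = 52+201+54+54+54+54+90+67+87+70+99 = 882 → 03 72.
Outer input = (K'⊕opad) ∥ inner = 5e a3 5c 5c 5c 5c ∥ 03 72.
Outer hash (tag): sum = 94+163+92+92+92+92+3+114 = 742 → 02 e6.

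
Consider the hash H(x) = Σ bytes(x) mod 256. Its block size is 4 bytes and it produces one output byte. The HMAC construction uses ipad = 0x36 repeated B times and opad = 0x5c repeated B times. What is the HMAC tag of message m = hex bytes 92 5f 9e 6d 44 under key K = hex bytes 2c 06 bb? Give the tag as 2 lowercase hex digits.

5a

Key hex bytes 2c 06 bb is 3 bytes ≤ B = 4; zero-pad to 4 bytes: K' = 2c 06 bb 00.
K' ⊕ ipad = 1a 30 8d 36.  K' ⊕ opad = 70 5a e7 5c.
Inner input = (K'⊕ipad) ∥ m = 1a 30 8d 36 ∥ 92 5f 9e 6d 44.
Inner hash: sum = 26+48+141+54+146+95+158+109+68 = 845; mod 256 = 77 → 4d.
Outer input = (K'⊕opad) ∥ inner = 70 5a e7 5c ∥ 4d.
Outer hash (tag): sum = 112+90+231+92+77 = 602; mod 256 = 90 → 5a.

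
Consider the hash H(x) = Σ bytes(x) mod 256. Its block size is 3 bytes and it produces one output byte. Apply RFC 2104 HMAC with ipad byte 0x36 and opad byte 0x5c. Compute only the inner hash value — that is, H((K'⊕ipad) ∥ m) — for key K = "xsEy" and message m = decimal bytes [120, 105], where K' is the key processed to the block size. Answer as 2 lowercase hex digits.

ec

Key "xsEy" = 78 73 45 79 is 4 bytes > B = 3, so hash it first: H(key) = a9, then zero-pad to 3 bytes: K' = a9 00 00.
K' ⊕ ipad = 9f 36 36.
Inner input = 9f 36 36 ∥ 78 69.
Inner hash: sum = 159+54+54+120+105 = 492; mod 256 = 236 → ec.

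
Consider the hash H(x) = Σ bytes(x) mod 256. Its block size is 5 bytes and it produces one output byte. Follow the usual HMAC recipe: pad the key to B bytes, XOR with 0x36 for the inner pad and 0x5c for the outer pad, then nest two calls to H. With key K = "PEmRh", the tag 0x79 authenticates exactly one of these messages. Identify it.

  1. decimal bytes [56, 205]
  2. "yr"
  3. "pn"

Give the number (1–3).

Key "PEmRh" = 50 45 6d 52 68 is exactly B = 5 bytes: K' = 50 45 6d 52 68.
K' ⊕ ipad = 66 73 5b 64 5e; K' ⊕ opad = 0c 19 31 0e 34.
m1: inner = H(66 73 5b 64 5e 38 cd) = fb; tag = H(0c 19 31 0e 34 fb) = 93
m2: inner = H(66 73 5b 64 5e 79 72) = e1; tag = H(0c 19 31 0e 34 e1) = 79 ← matches
m3: inner = H(66 73 5b 64 5e 70 6e) = d4; tag = H(0c 19 31 0e 34 d4) = 6c

2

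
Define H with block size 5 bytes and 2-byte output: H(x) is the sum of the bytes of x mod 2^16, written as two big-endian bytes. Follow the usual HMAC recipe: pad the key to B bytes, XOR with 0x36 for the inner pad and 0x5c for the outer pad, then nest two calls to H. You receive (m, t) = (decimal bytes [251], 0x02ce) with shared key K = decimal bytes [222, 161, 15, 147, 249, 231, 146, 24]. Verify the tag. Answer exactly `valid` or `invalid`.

Key decimal bytes [222, 161, 15, 147, 249, 231, 146, 24] = de a1 0f 93 f9 e7 92 18 is 8 bytes > B = 5, so hash it first: H(key) = 04 ab, then zero-pad to 5 bytes: K' = 04 ab 00 00 00.
K' ⊕ ipad = 32 9d 36 36 36; K' ⊕ opad = 58 f7 5c 5c 5c.
Inner hash: sum = 50+157+54+54+54+251 = 620 → 02 6c.
Outer hash (recomputed tag): sum = 88+247+92+92+92+2+108 = 721 → 02 d1.
Recomputed tag = 02d1; claimed = 02ce → mismatch.

invalid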